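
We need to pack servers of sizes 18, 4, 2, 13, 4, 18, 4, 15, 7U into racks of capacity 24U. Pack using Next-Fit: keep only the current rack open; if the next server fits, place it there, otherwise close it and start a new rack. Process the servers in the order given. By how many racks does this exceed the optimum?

0

Next-Fit: [18,4,2] [13,4] [18,4] [15,7] → 4 racks.
Total size 85U; any packing needs at least ⌈85/24⌉ = 4 racks.
So 4 is already optimal.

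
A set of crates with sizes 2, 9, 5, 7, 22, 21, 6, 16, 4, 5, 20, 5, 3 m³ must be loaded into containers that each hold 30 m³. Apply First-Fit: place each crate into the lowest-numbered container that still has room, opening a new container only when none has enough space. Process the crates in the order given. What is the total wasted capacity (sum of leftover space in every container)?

25

Put 2 m³ in container 1; 28 m³ remain.
Put 9 m³ in container 1; 19 m³ remain.
Put 5 m³ in container 1; 14 m³ remain.
Put 7 m³ in container 1; 7 m³ remain.
Put 22 m³ in container 2; 8 m³ remain.
Put 21 m³ in container 3; 9 m³ remain.
Put 6 m³ in container 1; 1 m³ remain.
Put 16 m³ in container 4; 14 m³ remain.
Put 4 m³ in container 2; 4 m³ remain.
Put 5 m³ in container 3; 4 m³ remain.
Put 20 m³ in container 5; 10 m³ remain.
Put 5 m³ in container 4; 9 m³ remain.
Put 3 m³ in container 2; 1 m³ remain.
5 containers × 30 m³ = 150 m³; used 125 m³; unused 25 m³.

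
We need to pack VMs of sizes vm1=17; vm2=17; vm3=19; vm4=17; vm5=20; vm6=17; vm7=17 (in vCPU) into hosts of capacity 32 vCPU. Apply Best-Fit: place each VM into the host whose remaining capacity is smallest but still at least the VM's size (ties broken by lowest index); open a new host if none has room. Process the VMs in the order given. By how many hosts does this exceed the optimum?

Best-Fit: [17] [17] [19] [17] [20] [17] [17] → 7 hosts.
7 VMs exceed 16 vCPU (half the capacity), and no two of those can share a host, so at least 7 hosts are needed.
So 7 is already optimal.

0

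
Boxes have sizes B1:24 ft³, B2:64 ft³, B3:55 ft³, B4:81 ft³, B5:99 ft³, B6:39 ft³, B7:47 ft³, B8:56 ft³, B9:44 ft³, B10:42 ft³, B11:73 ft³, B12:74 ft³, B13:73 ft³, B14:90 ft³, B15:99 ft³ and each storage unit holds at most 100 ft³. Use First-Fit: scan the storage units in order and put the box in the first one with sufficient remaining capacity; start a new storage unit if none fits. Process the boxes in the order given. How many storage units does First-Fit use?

storage unit 1: place B1 (24 ft³), 76 ft³ left
storage unit 1: place B2 (64 ft³), 12 ft³ left
storage unit 2: place B3 (55 ft³), 45 ft³ left
storage unit 3: place B4 (81 ft³), 19 ft³ left
storage unit 4: place B5 (99 ft³), 1 ft³ left
storage unit 2: place B6 (39 ft³), 6 ft³ left
storage unit 5: place B7 (47 ft³), 53 ft³ left
storage unit 6: place B8 (56 ft³), 44 ft³ left
storage unit 5: place B9 (44 ft³), 9 ft³ left
storage unit 6: place B10 (42 ft³), 2 ft³ left
storage unit 7: place B11 (73 ft³), 27 ft³ left
storage unit 8: place B12 (74 ft³), 26 ft³ left
storage unit 9: place B13 (73 ft³), 27 ft³ left
storage unit 10: place B14 (90 ft³), 10 ft³ left
storage unit 11: place B15 (99 ft³), 1 ft³ left

11 storage units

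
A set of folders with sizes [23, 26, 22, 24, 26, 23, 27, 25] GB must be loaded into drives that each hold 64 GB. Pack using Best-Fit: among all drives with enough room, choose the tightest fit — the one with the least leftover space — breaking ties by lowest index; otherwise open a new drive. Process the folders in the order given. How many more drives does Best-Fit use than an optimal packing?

0

Best-Fit: [23,26] [22,24] [26,23] [27,25] → 4 drives.
Total size 196 GB; any packing needs at least ⌈196/64⌉ = 4 drives.
So 4 is already optimal.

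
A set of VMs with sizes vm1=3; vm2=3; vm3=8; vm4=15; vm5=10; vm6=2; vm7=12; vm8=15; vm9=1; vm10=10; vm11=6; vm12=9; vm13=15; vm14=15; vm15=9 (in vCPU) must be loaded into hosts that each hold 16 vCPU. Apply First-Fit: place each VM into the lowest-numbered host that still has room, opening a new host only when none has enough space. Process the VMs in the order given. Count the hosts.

10 hosts

host 1: place vm1 (3 vCPU), 13 vCPU left
host 1: place vm2 (3 vCPU), 10 vCPU left
host 1: place vm3 (8 vCPU), 2 vCPU left
host 2: place vm4 (15 vCPU), 1 vCPU left
host 3: place vm5 (10 vCPU), 6 vCPU left
host 1: place vm6 (2 vCPU), 0 vCPU left
host 4: place vm7 (12 vCPU), 4 vCPU left
host 5: place vm8 (15 vCPU), 1 vCPU left
host 2: place vm9 (1 vCPU), 0 vCPU left
host 6: place vm10 (10 vCPU), 6 vCPU left
host 3: place vm11 (6 vCPU), 0 vCPU left
host 7: place vm12 (9 vCPU), 7 vCPU left
host 8: place vm13 (15 vCPU), 1 vCPU left
host 9: place vm14 (15 vCPU), 1 vCPU left
host 10: place vm15 (9 vCPU), 7 vCPU left
Final hosts: [3,3,8,2] [15,1] [10,6] [12] [15] [10] [9] [15] [15] [9].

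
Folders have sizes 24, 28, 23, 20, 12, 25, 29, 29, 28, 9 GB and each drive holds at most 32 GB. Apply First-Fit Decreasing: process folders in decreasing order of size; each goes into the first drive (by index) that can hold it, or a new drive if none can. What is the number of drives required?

Sorted descending: 29, 29, 28, 28, 25, 24, 23, 20, 12, 9.
29 GB → drive 1 (remaining 3 GB)
29 GB → drive 2 (remaining 3 GB)
28 GB → drive 3 (remaining 4 GB)
28 GB → drive 4 (remaining 4 GB)
25 GB → drive 5 (remaining 7 GB)
24 GB → drive 6 (remaining 8 GB)
23 GB → drive 7 (remaining 9 GB)
20 GB → drive 8 (remaining 12 GB)
12 GB → drive 8 (remaining 0 GB)
9 GB → drive 7 (remaining 0 GB)

8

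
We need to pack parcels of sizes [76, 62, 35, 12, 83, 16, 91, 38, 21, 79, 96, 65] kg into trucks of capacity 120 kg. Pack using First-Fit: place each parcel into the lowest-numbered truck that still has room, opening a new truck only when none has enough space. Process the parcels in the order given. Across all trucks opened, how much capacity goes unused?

166

Put 76 kg in truck 1; 44 kg remain.
Put 62 kg in truck 2; 58 kg remain.
Put 35 kg in truck 1; 9 kg remain.
Put 12 kg in truck 2; 46 kg remain.
Put 83 kg in truck 3; 37 kg remain.
Put 16 kg in truck 2; 30 kg remain.
Put 91 kg in truck 4; 29 kg remain.
Put 38 kg in truck 5; 82 kg remain.
Put 21 kg in truck 2; 9 kg remain.
Put 79 kg in truck 5; 3 kg remain.
Put 96 kg in truck 6; 24 kg remain.
Put 65 kg in truck 7; 55 kg remain.
7 trucks × 120 kg = 840 kg; used 674 kg; unused 166 kg.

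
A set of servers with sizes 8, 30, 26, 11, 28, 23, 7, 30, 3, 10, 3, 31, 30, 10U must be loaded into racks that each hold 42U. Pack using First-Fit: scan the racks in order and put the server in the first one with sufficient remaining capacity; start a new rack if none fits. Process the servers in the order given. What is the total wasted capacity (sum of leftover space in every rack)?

44

Put 8U in rack 1; 34U remain.
Put 30U in rack 1; 4U remain.
Put 26U in rack 2; 16U remain.
Put 11U in rack 2; 5U remain.
Put 28U in rack 3; 14U remain.
Put 23U in rack 4; 19U remain.
Put 7U in rack 3; 7U remain.
Put 30U in rack 5; 12U remain.
Put 3U in rack 1; 1U remain.
Put 10U in rack 4; 9U remain.
Put 3U in rack 2; 2U remain.
Put 31U in rack 6; 11U remain.
Put 30U in rack 7; 12U remain.
Put 10U in rack 5; 2U remain.
7 racks × 42U = 294U; used 250U; unused 44U.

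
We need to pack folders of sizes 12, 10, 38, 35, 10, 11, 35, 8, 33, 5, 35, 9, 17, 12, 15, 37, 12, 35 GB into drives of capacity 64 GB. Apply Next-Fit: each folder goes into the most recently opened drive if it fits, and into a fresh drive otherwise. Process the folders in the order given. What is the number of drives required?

drive 1: place 12 GB, 52 GB left
drive 1: place 10 GB, 42 GB left
drive 1: place 38 GB, 4 GB left
drive 2: place 35 GB, 29 GB left
drive 2: place 10 GB, 19 GB left
drive 2: place 11 GB, 8 GB left
drive 3: place 35 GB, 29 GB left
drive 3: place 8 GB, 21 GB left
drive 4: place 33 GB, 31 GB left
drive 4: place 5 GB, 26 GB left
drive 5: place 35 GB, 29 GB left
drive 5: place 9 GB, 20 GB left
drive 5: place 17 GB, 3 GB left
drive 6: place 12 GB, 52 GB left
drive 6: place 15 GB, 37 GB left
drive 6: place 37 GB, 0 GB left
drive 7: place 12 GB, 52 GB left
drive 7: place 35 GB, 17 GB left
Final drives: [12,10,38] [35,10,11] [35,8] [33,5] [35,9,17] [12,15,37] [12,35].

7 drives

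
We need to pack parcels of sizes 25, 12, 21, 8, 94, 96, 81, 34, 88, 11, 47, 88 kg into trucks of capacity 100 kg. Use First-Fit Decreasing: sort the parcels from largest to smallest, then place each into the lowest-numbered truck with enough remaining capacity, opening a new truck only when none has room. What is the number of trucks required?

7

Sorted descending: 96, 94, 88, 88, 81, 47, 34, 25, 21, 12, 11, 8.
truck 1: place 96 kg, 4 kg left
truck 2: place 94 kg, 6 kg left
truck 3: place 88 kg, 12 kg left
truck 4: place 88 kg, 12 kg left
truck 5: place 81 kg, 19 kg left
truck 6: place 47 kg, 53 kg left
truck 6: place 34 kg, 19 kg left
truck 7: place 25 kg, 75 kg left
truck 7: place 21 kg, 54 kg left
truck 3: place 12 kg, 0 kg left
truck 4: place 11 kg, 1 kg left
truck 5: place 8 kg, 11 kg left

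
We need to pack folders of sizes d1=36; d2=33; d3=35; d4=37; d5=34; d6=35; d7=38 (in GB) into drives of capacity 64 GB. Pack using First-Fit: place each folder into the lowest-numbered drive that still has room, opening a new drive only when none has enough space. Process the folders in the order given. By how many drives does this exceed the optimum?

First-Fit: [36] [33] [35] [37] [34] [35] [38] → 7 drives.
7 folders exceed 32 GB (half the capacity), and no two of those can share a drive, so at least 7 drives are needed.
So 7 is already optimal.

0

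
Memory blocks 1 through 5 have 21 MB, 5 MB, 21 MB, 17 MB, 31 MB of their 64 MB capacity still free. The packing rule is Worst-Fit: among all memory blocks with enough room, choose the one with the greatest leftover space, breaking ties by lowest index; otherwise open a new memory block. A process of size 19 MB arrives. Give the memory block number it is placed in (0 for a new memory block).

Memory blocks with room: memory block 1 (21 MB), memory block 3 (21 MB), memory block 5 (31 MB).
Most room is memory block 5 with 31 MB free.

5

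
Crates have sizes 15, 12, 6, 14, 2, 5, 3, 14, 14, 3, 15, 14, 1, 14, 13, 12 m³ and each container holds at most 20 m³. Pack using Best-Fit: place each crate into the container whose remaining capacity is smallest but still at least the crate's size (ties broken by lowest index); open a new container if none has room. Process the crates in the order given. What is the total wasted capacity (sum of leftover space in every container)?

43

container 1: place 15 m³, 5 m³ left
container 2: place 12 m³, 8 m³ left
container 2: place 6 m³, 2 m³ left
container 3: place 14 m³, 6 m³ left
container 2: place 2 m³, 0 m³ left
container 1: place 5 m³, 0 m³ left
container 3: place 3 m³, 3 m³ left
container 4: place 14 m³, 6 m³ left
container 5: place 14 m³, 6 m³ left
container 3: place 3 m³, 0 m³ left
container 6: place 15 m³, 5 m³ left
container 7: place 14 m³, 6 m³ left
container 6: place 1 m³, 4 m³ left
container 8: place 14 m³, 6 m³ left
container 9: place 13 m³, 7 m³ left
container 10: place 12 m³, 8 m³ left
10 containers × 20 m³ = 200 m³; used 157 m³; unused 43 m³.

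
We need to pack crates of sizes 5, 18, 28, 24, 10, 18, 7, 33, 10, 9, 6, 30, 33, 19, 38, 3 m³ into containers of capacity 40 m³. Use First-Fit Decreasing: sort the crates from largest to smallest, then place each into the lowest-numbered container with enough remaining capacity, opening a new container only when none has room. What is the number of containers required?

Sorted descending: 38, 33, 33, 30, 28, 24, 19, 18, 18, 10, 10, 9, 7, 6, 5, 3.
38 m³ → container 1 (remaining 2 m³)
33 m³ → container 2 (remaining 7 m³)
33 m³ → container 3 (remaining 7 m³)
30 m³ → container 4 (remaining 10 m³)
28 m³ → container 5 (remaining 12 m³)
24 m³ → container 6 (remaining 16 m³)
19 m³ → container 7 (remaining 21 m³)
18 m³ → container 7 (remaining 3 m³)
18 m³ → container 8 (remaining 22 m³)
10 m³ → container 4 (remaining 0 m³)
10 m³ → container 5 (remaining 2 m³)
9 m³ → container 6 (remaining 7 m³)
7 m³ → container 2 (remaining 0 m³)
6 m³ → container 3 (remaining 1 m³)
5 m³ → container 6 (remaining 2 m³)
3 m³ → container 7 (remaining 0 m³)
Final containers: [38] [33,7] [33,6] [30,10] [28,10] [24,9,5] [19,18,3] [18].

8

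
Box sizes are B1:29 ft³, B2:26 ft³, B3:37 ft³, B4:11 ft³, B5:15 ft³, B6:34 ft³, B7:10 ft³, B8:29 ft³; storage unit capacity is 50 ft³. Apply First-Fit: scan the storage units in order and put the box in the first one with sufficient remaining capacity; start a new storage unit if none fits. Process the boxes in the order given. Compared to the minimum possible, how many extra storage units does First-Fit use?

0

First-Fit: [29,11,10] [26,15] [37] [34] [29] → 5 storage units.
5 boxes exceed 25 ft³ (half the capacity), and no two of those can share a storage unit, so at least 5 storage units are needed.
So 5 is already optimal.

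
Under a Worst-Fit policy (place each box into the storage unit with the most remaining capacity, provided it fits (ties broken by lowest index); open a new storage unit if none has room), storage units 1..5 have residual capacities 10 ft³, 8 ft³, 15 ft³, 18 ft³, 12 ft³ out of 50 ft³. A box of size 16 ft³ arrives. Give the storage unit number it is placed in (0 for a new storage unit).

4

Storage units with room: storage unit 4 (18 ft³).
Most room is storage unit 4 with 18 ft³ free.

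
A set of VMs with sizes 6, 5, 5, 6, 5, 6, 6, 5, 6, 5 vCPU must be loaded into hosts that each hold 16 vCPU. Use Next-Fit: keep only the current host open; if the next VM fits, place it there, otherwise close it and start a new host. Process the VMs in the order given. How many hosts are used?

host 1: place 6 vCPU, 10 vCPU left
host 1: place 5 vCPU, 5 vCPU left
host 1: place 5 vCPU, 0 vCPU left
host 2: place 6 vCPU, 10 vCPU left
host 2: place 5 vCPU, 5 vCPU left
host 3: place 6 vCPU, 10 vCPU left
host 3: place 6 vCPU, 4 vCPU left
host 4: place 5 vCPU, 11 vCPU left
host 4: place 6 vCPU, 5 vCPU left
host 4: place 5 vCPU, 0 vCPU left

4 hosts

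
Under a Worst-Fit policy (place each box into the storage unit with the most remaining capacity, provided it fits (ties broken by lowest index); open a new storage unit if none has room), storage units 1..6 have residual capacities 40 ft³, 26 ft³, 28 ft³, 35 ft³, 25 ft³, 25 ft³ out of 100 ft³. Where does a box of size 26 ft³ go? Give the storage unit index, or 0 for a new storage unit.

Storage units with room: storage unit 1 (40 ft³), storage unit 2 (26 ft³), storage unit 3 (28 ft³), storage unit 4 (35 ft³).
Most room is storage unit 1 with 40 ft³ free.

1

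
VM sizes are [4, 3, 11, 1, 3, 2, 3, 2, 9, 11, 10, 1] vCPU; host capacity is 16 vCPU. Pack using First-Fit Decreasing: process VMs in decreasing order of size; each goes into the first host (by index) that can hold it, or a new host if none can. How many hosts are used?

Sorted descending: 11, 11, 10, 9, 4, 3, 3, 3, 2, 2, 1, 1.
host 1: place 11 vCPU, 5 vCPU left
host 2: place 11 vCPU, 5 vCPU left
host 3: place 10 vCPU, 6 vCPU left
host 4: place 9 vCPU, 7 vCPU left
host 1: place 4 vCPU, 1 vCPU left
host 2: place 3 vCPU, 2 vCPU left
host 3: place 3 vCPU, 3 vCPU left
host 3: place 3 vCPU, 0 vCPU left
host 2: place 2 vCPU, 0 vCPU left
host 4: place 2 vCPU, 5 vCPU left
host 1: place 1 vCPU, 0 vCPU left
host 4: place 1 vCPU, 4 vCPU left

4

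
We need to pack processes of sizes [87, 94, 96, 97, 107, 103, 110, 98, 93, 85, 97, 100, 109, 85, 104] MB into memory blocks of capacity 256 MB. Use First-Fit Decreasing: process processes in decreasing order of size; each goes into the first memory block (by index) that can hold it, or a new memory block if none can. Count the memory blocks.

8

Sorted descending: 110, 109, 107, 104, 103, 100, 98, 97, 97, 96, 94, 93, 87, 85, 85.
110 MB → memory block 1 (remaining 146 MB)
109 MB → memory block 1 (remaining 37 MB)
107 MB → memory block 2 (remaining 149 MB)
104 MB → memory block 2 (remaining 45 MB)
103 MB → memory block 3 (remaining 153 MB)
100 MB → memory block 3 (remaining 53 MB)
98 MB → memory block 4 (remaining 158 MB)
97 MB → memory block 4 (remaining 61 MB)
97 MB → memory block 5 (remaining 159 MB)
96 MB → memory block 5 (remaining 63 MB)
94 MB → memory block 6 (remaining 162 MB)
93 MB → memory block 6 (remaining 69 MB)
87 MB → memory block 7 (remaining 169 MB)
85 MB → memory block 7 (remaining 84 MB)
85 MB → memory block 8 (remaining 171 MB)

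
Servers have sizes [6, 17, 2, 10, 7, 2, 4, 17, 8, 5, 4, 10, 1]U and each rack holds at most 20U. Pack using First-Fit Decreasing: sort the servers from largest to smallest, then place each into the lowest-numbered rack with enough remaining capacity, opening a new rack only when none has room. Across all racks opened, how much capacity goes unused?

Sorted descending: 17, 17, 10, 10, 8, 7, 6, 5, 4, 4, 2, 2, 1.
Put 17U in rack 1; 3U remain.
Put 17U in rack 2; 3U remain.
Put 10U in rack 3; 10U remain.
Put 10U in rack 3; 0U remain.
Put 8U in rack 4; 12U remain.
Put 7U in rack 4; 5U remain.
Put 6U in rack 5; 14U remain.
Put 5U in rack 4; 0U remain.
Put 4U in rack 5; 10U remain.
Put 4U in rack 5; 6U remain.
Put 2U in rack 1; 1U remain.
Put 2U in rack 2; 1U remain.
Put 1U in rack 1; 0U remain.
5 racks × 20U = 100U; used 93U; unused 7U.

7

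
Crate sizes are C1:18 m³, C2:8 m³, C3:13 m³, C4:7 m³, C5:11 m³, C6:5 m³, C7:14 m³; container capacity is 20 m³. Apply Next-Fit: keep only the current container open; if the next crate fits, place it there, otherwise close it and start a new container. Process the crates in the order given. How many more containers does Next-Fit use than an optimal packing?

1

Next-Fit: [18] [8] [13,7] [11,5] [14] → 5 containers.
Total size 76 m³; any packing needs at least ⌈76/20⌉ = 4 containers.
An optimal packing achieves that bound: [18] [14,5] [13,7] [11,8] → 4 containers.
Excess: 5 − 4 = 1.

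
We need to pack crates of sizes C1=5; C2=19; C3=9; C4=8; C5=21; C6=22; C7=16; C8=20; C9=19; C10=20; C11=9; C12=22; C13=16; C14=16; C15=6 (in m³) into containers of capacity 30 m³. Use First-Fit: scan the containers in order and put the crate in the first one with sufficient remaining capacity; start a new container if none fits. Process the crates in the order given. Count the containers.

11

Put C1 (5 m³) in container 1; 25 m³ remain.
Put C2 (19 m³) in container 1; 6 m³ remain.
Put C3 (9 m³) in container 2; 21 m³ remain.
Put C4 (8 m³) in container 2; 13 m³ remain.
Put C5 (21 m³) in container 3; 9 m³ remain.
Put C6 (22 m³) in container 4; 8 m³ remain.
Put C7 (16 m³) in container 5; 14 m³ remain.
Put C8 (20 m³) in container 6; 10 m³ remain.
Put C9 (19 m³) in container 7; 11 m³ remain.
Put C10 (20 m³) in container 8; 10 m³ remain.
Put C11 (9 m³) in container 2; 4 m³ remain.
Put C12 (22 m³) in container 9; 8 m³ remain.
Put C13 (16 m³) in container 10; 14 m³ remain.
Put C14 (16 m³) in container 11; 14 m³ remain.
Put C15 (6 m³) in container 1; 0 m³ remain.
Final containers: [5,19,6] [9,8,9] [21] [22] [16] [20] [19] [20] [22] [16] [16].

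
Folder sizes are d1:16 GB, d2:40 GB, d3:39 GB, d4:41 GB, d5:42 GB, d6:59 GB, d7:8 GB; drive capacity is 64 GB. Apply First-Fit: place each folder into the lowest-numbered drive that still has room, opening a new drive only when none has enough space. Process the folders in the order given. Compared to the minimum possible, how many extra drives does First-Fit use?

First-Fit: [16,40,8] [39] [41] [42] [59] → 5 drives.
5 folders exceed 32 GB (half the capacity), and no two of those can share a drive, so at least 5 drives are needed.
So 5 is already optimal.

0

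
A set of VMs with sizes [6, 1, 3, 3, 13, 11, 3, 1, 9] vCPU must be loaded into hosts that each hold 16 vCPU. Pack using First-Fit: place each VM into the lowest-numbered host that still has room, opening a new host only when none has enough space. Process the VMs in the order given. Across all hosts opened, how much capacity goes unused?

14

Put 6 vCPU in host 1; 10 vCPU remain.
Put 1 vCPU in host 1; 9 vCPU remain.
Put 3 vCPU in host 1; 6 vCPU remain.
Put 3 vCPU in host 1; 3 vCPU remain.
Put 13 vCPU in host 2; 3 vCPU remain.
Put 11 vCPU in host 3; 5 vCPU remain.
Put 3 vCPU in host 1; 0 vCPU remain.
Put 1 vCPU in host 2; 2 vCPU remain.
Put 9 vCPU in host 4; 7 vCPU remain.
4 hosts × 16 vCPU = 64 vCPU; used 50 vCPU; unused 14 vCPU.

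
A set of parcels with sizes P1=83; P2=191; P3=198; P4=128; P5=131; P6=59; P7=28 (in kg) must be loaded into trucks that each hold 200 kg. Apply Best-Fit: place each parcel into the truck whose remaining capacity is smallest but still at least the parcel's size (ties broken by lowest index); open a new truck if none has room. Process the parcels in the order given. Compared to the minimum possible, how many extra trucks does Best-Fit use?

Best-Fit: [83] [191] [198] [128,28] [131,59] → 5 trucks.
Total size 818 kg; any packing needs at least ⌈818/200⌉ = 5 trucks.
So 5 is already optimal.

0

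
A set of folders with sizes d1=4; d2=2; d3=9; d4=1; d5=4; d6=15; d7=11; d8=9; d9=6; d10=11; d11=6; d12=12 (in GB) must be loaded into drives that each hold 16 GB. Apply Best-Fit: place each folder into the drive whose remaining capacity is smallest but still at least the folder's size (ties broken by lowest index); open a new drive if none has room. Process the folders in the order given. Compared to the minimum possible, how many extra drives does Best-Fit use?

Best-Fit: [4,2,9,1] [4,11] [15] [9,6] [11] [6] [12] → 7 drives.
Total size 90 GB; any packing needs at least ⌈90/16⌉ = 6 drives.
An optimal packing achieves that bound: [15,1] [12,4] [11,4] [11,2] [9,6] [9,6] → 6 drives.
Excess: 7 − 6 = 1.

1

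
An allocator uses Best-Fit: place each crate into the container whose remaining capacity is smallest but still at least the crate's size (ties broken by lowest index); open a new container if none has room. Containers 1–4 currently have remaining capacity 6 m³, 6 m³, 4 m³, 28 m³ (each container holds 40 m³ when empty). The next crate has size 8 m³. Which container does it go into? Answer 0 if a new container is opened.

4

Containers with room: container 4 (28 m³).
Tightest fit is container 4 with 28 m³ free.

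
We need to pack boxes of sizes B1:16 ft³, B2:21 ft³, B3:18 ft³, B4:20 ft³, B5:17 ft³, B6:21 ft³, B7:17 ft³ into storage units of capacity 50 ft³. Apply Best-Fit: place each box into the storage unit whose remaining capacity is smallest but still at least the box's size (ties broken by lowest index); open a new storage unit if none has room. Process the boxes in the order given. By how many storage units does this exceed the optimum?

Best-Fit: [16,21] [18,20] [17,21] [17] → 4 storage units.
Total size 130 ft³; any packing needs at least ⌈130/50⌉ = 3 storage units.
An optimal packing achieves that bound: [21,21] [20,18] [17,17,16] → 3 storage units.
Excess: 4 − 3 = 1.

1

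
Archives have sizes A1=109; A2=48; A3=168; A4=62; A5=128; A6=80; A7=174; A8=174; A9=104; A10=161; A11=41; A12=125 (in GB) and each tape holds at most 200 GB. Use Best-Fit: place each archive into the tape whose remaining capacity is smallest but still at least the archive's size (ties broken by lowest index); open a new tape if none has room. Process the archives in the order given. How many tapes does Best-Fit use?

8

Put A1 (109 GB) in tape 1; 91 GB remain.
Put A2 (48 GB) in tape 1; 43 GB remain.
Put A3 (168 GB) in tape 2; 32 GB remain.
Put A4 (62 GB) in tape 3; 138 GB remain.
Put A5 (128 GB) in tape 3; 10 GB remain.
Put A6 (80 GB) in tape 4; 120 GB remain.
Put A7 (174 GB) in tape 5; 26 GB remain.
Put A8 (174 GB) in tape 6; 26 GB remain.
Put A9 (104 GB) in tape 4; 16 GB remain.
Put A10 (161 GB) in tape 7; 39 GB remain.
Put A11 (41 GB) in tape 1; 2 GB remain.
Put A12 (125 GB) in tape 8; 75 GB remain.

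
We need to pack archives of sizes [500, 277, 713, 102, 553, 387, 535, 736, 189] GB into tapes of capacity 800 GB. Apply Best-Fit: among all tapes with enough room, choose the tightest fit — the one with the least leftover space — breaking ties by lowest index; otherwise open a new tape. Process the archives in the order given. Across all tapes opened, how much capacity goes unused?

808

Put 500 GB in tape 1; 300 GB remain.
Put 277 GB in tape 1; 23 GB remain.
Put 713 GB in tape 2; 87 GB remain.
Put 102 GB in tape 3; 698 GB remain.
Put 553 GB in tape 3; 145 GB remain.
Put 387 GB in tape 4; 413 GB remain.
Put 535 GB in tape 5; 265 GB remain.
Put 736 GB in tape 6; 64 GB remain.
Put 189 GB in tape 5; 76 GB remain.
6 tapes × 800 GB = 4800 GB; used 3992 GB; unused 808 GB.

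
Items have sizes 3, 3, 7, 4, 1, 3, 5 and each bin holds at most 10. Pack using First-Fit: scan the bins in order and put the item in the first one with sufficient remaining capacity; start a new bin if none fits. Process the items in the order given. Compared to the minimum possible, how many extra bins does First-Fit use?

0

First-Fit: [3,3,4] [7,1] [3,5] → 3 bins.
Total size 26; any packing needs at least ⌈26/10⌉ = 3 bins.
So 3 is already optimal.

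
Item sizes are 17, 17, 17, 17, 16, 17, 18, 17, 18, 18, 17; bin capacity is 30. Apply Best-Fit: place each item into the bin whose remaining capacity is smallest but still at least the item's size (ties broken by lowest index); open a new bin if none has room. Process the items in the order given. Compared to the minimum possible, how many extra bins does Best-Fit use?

Best-Fit: [17] [17] [17] [17] [16] [17] [18] [17] [18] [18] [17] → 11 bins.
11 items exceed 15 (half the capacity), and no two of those can share a bin, so at least 11 bins are needed.
So 11 is already optimal.

0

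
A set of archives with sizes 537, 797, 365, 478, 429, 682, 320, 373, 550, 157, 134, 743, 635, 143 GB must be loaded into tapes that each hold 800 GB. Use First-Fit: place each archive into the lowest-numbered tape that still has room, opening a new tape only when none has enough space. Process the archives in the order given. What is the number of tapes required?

537 GB → tape 1 (remaining 263 GB)
797 GB → tape 2 (remaining 3 GB)
365 GB → tape 3 (remaining 435 GB)
478 GB → tape 4 (remaining 322 GB)
429 GB → tape 3 (remaining 6 GB)
682 GB → tape 5 (remaining 118 GB)
320 GB → tape 4 (remaining 2 GB)
373 GB → tape 6 (remaining 427 GB)
550 GB → tape 7 (remaining 250 GB)
157 GB → tape 1 (remaining 106 GB)
134 GB → tape 6 (remaining 293 GB)
743 GB → tape 8 (remaining 57 GB)
635 GB → tape 9 (remaining 165 GB)
143 GB → tape 6 (remaining 150 GB)

9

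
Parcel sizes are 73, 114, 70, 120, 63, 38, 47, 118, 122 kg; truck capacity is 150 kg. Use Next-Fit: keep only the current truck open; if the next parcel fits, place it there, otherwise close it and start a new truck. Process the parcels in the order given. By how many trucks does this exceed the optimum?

1

Next-Fit: [73] [114] [70] [120] [63,38,47] [118] [122] → 7 trucks.
Total size 765 kg; any packing needs at least ⌈765/150⌉ = 6 trucks.
An optimal packing achieves that bound: [122] [120] [118] [114] [73,70] [63,47,38] → 6 trucks.
Excess: 7 − 6 = 1.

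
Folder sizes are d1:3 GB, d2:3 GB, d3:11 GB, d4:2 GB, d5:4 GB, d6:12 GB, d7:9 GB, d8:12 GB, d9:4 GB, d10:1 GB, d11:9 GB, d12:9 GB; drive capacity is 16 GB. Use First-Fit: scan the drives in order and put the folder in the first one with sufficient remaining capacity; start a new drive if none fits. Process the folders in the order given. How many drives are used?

drive 1: place d1 (3 GB), 13 GB left
drive 1: place d2 (3 GB), 10 GB left
drive 2: place d3 (11 GB), 5 GB left
drive 1: place d4 (2 GB), 8 GB left
drive 1: place d5 (4 GB), 4 GB left
drive 3: place d6 (12 GB), 4 GB left
drive 4: place d7 (9 GB), 7 GB left
drive 5: place d8 (12 GB), 4 GB left
drive 1: place d9 (4 GB), 0 GB left
drive 2: place d10 (1 GB), 4 GB left
drive 6: place d11 (9 GB), 7 GB left
drive 7: place d12 (9 GB), 7 GB left
Final drives: [3,3,2,4,4] [11,1] [12] [9] [12] [9] [9].

7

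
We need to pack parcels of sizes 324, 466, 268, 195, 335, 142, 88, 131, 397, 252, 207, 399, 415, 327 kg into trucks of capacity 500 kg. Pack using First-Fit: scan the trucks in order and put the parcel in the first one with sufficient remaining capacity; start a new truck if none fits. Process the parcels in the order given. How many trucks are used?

10

Put 324 kg in truck 1; 176 kg remain.
Put 466 kg in truck 2; 34 kg remain.
Put 268 kg in truck 3; 232 kg remain.
Put 195 kg in truck 3; 37 kg remain.
Put 335 kg in truck 4; 165 kg remain.
Put 142 kg in truck 1; 34 kg remain.
Put 88 kg in truck 4; 77 kg remain.
Put 131 kg in truck 5; 369 kg remain.
Put 397 kg in truck 6; 103 kg remain.
Put 252 kg in truck 5; 117 kg remain.
Put 207 kg in truck 7; 293 kg remain.
Put 399 kg in truck 8; 101 kg remain.
Put 415 kg in truck 9; 85 kg remain.
Put 327 kg in truck 10; 173 kg remain.
Final trucks: [324,142] [466] [268,195] [335,88] [131,252] [397] [207] [399] [415] [327].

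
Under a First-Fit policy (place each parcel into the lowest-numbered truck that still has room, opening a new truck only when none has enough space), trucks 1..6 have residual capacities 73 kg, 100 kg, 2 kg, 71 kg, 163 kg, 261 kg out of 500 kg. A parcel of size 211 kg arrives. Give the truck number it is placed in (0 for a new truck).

Trucks with room: truck 6 (261 kg).
The first with room is truck 6.

6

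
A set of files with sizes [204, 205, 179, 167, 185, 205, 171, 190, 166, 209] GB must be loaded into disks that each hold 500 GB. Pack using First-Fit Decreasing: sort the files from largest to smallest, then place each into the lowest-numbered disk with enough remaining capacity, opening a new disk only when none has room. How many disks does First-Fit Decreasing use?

Sorted descending: 209, 205, 205, 204, 190, 185, 179, 171, 167, 166.
209 GB → disk 1 (remaining 291 GB)
205 GB → disk 1 (remaining 86 GB)
205 GB → disk 2 (remaining 295 GB)
204 GB → disk 2 (remaining 91 GB)
190 GB → disk 3 (remaining 310 GB)
185 GB → disk 3 (remaining 125 GB)
179 GB → disk 4 (remaining 321 GB)
171 GB → disk 4 (remaining 150 GB)
167 GB → disk 5 (remaining 333 GB)
166 GB → disk 5 (remaining 167 GB)

5 disks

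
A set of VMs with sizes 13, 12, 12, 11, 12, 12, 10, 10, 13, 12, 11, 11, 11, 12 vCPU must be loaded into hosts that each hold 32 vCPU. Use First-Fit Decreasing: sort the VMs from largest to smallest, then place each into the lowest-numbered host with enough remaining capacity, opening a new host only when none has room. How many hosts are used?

6 hosts

Sorted descending: 13, 13, 12, 12, 12, 12, 12, 12, 11, 11, 11, 11, 10, 10.
host 1: place 13 vCPU, 19 vCPU left
host 1: place 13 vCPU, 6 vCPU left
host 2: place 12 vCPU, 20 vCPU left
host 2: place 12 vCPU, 8 vCPU left
host 3: place 12 vCPU, 20 vCPU left
host 3: place 12 vCPU, 8 vCPU left
host 4: place 12 vCPU, 20 vCPU left
host 4: place 12 vCPU, 8 vCPU left
host 5: place 11 vCPU, 21 vCPU left
host 5: place 11 vCPU, 10 vCPU left
host 6: place 11 vCPU, 21 vCPU left
host 6: place 11 vCPU, 10 vCPU left
host 5: place 10 vCPU, 0 vCPU left
host 6: place 10 vCPU, 0 vCPU left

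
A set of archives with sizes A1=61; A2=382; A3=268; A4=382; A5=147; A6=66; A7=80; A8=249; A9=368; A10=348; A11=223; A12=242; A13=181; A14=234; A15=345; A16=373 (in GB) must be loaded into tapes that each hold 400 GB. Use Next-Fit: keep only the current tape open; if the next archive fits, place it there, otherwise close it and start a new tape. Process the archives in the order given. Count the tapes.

14 tapes

A1 (61 GB) → tape 1 (remaining 339 GB)
A2 (382 GB) → tape 2 (remaining 18 GB)
A3 (268 GB) → tape 3 (remaining 132 GB)
A4 (382 GB) → tape 4 (remaining 18 GB)
A5 (147 GB) → tape 5 (remaining 253 GB)
A6 (66 GB) → tape 5 (remaining 187 GB)
A7 (80 GB) → tape 5 (remaining 107 GB)
A8 (249 GB) → tape 6 (remaining 151 GB)
A9 (368 GB) → tape 7 (remaining 32 GB)
A10 (348 GB) → tape 8 (remaining 52 GB)
A11 (223 GB) → tape 9 (remaining 177 GB)
A12 (242 GB) → tape 10 (remaining 158 GB)
A13 (181 GB) → tape 11 (remaining 219 GB)
A14 (234 GB) → tape 12 (remaining 166 GB)
A15 (345 GB) → tape 13 (remaining 55 GB)
A16 (373 GB) → tape 14 (remaining 27 GB)
Final tapes: [61] [382] [268] [382] [147,66,80] [249] [368] [348] [223] [242] [181] [234] [345] [373].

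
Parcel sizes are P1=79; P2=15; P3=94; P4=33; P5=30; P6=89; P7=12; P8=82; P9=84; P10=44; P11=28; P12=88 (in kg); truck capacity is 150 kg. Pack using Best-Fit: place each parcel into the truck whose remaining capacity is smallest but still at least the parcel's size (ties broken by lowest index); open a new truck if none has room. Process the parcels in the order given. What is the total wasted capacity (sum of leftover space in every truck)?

P1 (79 kg) → truck 1 (remaining 71 kg)
P2 (15 kg) → truck 1 (remaining 56 kg)
P3 (94 kg) → truck 2 (remaining 56 kg)
P4 (33 kg) → truck 1 (remaining 23 kg)
P5 (30 kg) → truck 2 (remaining 26 kg)
P6 (89 kg) → truck 3 (remaining 61 kg)
P7 (12 kg) → truck 1 (remaining 11 kg)
P8 (82 kg) → truck 4 (remaining 68 kg)
P9 (84 kg) → truck 5 (remaining 66 kg)
P10 (44 kg) → truck 3 (remaining 17 kg)
P11 (28 kg) → truck 5 (remaining 38 kg)
P12 (88 kg) → truck 6 (remaining 62 kg)
6 trucks × 150 kg = 900 kg; used 678 kg; unused 222 kg.

222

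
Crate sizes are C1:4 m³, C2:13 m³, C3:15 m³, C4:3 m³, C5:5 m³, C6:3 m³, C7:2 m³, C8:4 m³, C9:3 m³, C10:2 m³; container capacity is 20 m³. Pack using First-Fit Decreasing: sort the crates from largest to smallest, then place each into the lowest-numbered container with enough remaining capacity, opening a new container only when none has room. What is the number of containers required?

Sorted descending: 15, 13, 5, 4, 4, 3, 3, 3, 2, 2.
container 1: place 15 m³, 5 m³ left
container 2: place 13 m³, 7 m³ left
container 1: place 5 m³, 0 m³ left
container 2: place 4 m³, 3 m³ left
container 3: place 4 m³, 16 m³ left
container 2: place 3 m³, 0 m³ left
container 3: place 3 m³, 13 m³ left
container 3: place 3 m³, 10 m³ left
container 3: place 2 m³, 8 m³ left
container 3: place 2 m³, 6 m³ left
Final containers: [15,5] [13,4,3] [4,3,3,2,2].

3 containers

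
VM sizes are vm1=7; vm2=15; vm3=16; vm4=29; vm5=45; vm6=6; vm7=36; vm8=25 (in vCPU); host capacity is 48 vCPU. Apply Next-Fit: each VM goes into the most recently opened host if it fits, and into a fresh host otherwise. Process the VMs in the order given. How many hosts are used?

vm1 (7 vCPU) → host 1 (remaining 41 vCPU)
vm2 (15 vCPU) → host 1 (remaining 26 vCPU)
vm3 (16 vCPU) → host 1 (remaining 10 vCPU)
vm4 (29 vCPU) → host 2 (remaining 19 vCPU)
vm5 (45 vCPU) → host 3 (remaining 3 vCPU)
vm6 (6 vCPU) → host 4 (remaining 42 vCPU)
vm7 (36 vCPU) → host 4 (remaining 6 vCPU)
vm8 (25 vCPU) → host 5 (remaining 23 vCPU)

5 hosts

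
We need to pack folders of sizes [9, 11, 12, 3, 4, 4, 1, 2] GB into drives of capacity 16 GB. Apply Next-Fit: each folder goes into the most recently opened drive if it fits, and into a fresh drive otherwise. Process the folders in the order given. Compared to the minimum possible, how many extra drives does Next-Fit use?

Next-Fit: [9] [11] [12,3] [4,4,1,2] → 4 drives.
Total size 46 GB; any packing needs at least ⌈46/16⌉ = 3 drives.
An optimal packing achieves that bound: [12,4] [11,4,1] [9,3,2] → 3 drives.
Excess: 4 − 3 = 1.

1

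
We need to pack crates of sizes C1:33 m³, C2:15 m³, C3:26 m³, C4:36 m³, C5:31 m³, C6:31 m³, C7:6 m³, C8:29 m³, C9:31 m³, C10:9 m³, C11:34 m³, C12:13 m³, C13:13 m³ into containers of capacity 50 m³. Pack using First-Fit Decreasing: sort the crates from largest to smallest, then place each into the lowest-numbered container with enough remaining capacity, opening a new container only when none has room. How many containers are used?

Sorted descending: 36, 34, 33, 31, 31, 31, 29, 26, 15, 13, 13, 9, 6.
36 m³ → container 1 (remaining 14 m³)
34 m³ → container 2 (remaining 16 m³)
33 m³ → container 3 (remaining 17 m³)
31 m³ → container 4 (remaining 19 m³)
31 m³ → container 5 (remaining 19 m³)
31 m³ → container 6 (remaining 19 m³)
29 m³ → container 7 (remaining 21 m³)
26 m³ → container 8 (remaining 24 m³)
15 m³ → container 2 (remaining 1 m³)
13 m³ → container 1 (remaining 1 m³)
13 m³ → container 3 (remaining 4 m³)
9 m³ → container 4 (remaining 10 m³)
6 m³ → container 4 (remaining 4 m³)

8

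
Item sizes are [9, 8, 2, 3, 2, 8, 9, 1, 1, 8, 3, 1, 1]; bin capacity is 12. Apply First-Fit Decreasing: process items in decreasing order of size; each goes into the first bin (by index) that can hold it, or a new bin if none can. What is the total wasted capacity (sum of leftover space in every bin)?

4

Sorted descending: 9, 9, 8, 8, 8, 3, 3, 2, 2, 1, 1, 1, 1.
Put 9 in bin 1; 3 remain.
Put 9 in bin 2; 3 remain.
Put 8 in bin 3; 4 remain.
Put 8 in bin 4; 4 remain.
Put 8 in bin 5; 4 remain.
Put 3 in bin 1; 0 remain.
Put 3 in bin 2; 0 remain.
Put 2 in bin 3; 2 remain.
Put 2 in bin 3; 0 remain.
Put 1 in bin 4; 3 remain.
Put 1 in bin 4; 2 remain.
Put 1 in bin 4; 1 remain.
Put 1 in bin 4; 0 remain.
5 bins × 12 = 60; used 56; unused 4.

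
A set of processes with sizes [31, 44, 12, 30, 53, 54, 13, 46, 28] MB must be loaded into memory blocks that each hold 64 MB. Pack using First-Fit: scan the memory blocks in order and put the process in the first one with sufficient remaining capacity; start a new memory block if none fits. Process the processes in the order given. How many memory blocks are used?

Put 31 MB in memory block 1; 33 MB remain.
Put 44 MB in memory block 2; 20 MB remain.
Put 12 MB in memory block 1; 21 MB remain.
Put 30 MB in memory block 3; 34 MB remain.
Put 53 MB in memory block 4; 11 MB remain.
Put 54 MB in memory block 5; 10 MB remain.
Put 13 MB in memory block 1; 8 MB remain.
Put 46 MB in memory block 6; 18 MB remain.
Put 28 MB in memory block 3; 6 MB remain.

6 memory blocks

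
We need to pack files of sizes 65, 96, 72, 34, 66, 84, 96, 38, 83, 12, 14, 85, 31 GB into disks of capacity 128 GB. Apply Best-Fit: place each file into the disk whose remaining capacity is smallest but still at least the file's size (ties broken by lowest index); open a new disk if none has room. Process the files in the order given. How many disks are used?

65 GB → disk 1 (remaining 63 GB)
96 GB → disk 2 (remaining 32 GB)
72 GB → disk 3 (remaining 56 GB)
34 GB → disk 3 (remaining 22 GB)
66 GB → disk 4 (remaining 62 GB)
84 GB → disk 5 (remaining 44 GB)
96 GB → disk 6 (remaining 32 GB)
38 GB → disk 5 (remaining 6 GB)
83 GB → disk 7 (remaining 45 GB)
12 GB → disk 3 (remaining 10 GB)
14 GB → disk 2 (remaining 18 GB)
85 GB → disk 8 (remaining 43 GB)
31 GB → disk 6 (remaining 1 GB)
Final disks: [65] [96,14] [72,34,12] [66] [84,38] [96,31] [83] [85].

8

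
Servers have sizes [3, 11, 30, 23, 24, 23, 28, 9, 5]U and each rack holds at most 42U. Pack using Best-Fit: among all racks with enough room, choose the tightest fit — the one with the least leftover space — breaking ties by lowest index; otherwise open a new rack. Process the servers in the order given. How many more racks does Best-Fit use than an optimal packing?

Best-Fit: [3,11,23,5] [30,9] [24] [23] [28] → 5 racks.
5 servers exceed 21U (half the capacity), and no two of those can share a rack, so at least 5 racks are needed.
So 5 is already optimal.

0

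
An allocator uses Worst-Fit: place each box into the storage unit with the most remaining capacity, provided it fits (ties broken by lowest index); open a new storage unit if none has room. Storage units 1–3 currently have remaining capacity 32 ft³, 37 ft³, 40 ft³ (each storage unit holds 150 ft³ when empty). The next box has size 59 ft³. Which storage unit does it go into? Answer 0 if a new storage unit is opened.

No storage unit has ≥ 59 ft³ free, so a new storage unit is opened.

0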